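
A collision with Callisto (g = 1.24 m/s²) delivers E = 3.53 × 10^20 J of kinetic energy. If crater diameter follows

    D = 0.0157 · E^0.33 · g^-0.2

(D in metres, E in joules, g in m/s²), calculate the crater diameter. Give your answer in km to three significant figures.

E^0.33 = (3.53 × 10^20)^0.33 = 6.036 × 10^6
g^-0.2 = 1.24^-0.2 = 0.9579
D = 0.0157 × 6.036 × 10^6 × 0.9579 = 90776 m
   = 90.78 km

D ≈ 90.8 km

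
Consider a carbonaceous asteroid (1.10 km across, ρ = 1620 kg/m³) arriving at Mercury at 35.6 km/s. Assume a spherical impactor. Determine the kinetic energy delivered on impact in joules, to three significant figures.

E ≈ 7.15 × 10^20 J

d = 1100 m; v = 35600 m/s.
Mass m = (π/6) ρ d³ = (π/6) × 1620 × (1100)³ = 1.129 × 10^12 kg
E = ½ m v² = 0.5 × 1.129 × 10^12 × (35600)² = 7.154 × 10^20 J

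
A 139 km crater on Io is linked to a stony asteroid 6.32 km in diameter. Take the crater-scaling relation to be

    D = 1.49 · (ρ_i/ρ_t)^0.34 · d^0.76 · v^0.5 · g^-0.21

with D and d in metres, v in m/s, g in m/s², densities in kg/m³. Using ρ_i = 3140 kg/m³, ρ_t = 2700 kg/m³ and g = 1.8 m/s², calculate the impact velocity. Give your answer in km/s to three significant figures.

Rearranging for v: v = [D / (1.49 · (3140/2700)^0.34 · 6320^0.76 · 1.8^-0.21)]^(1/0.5).
D = 139000 m.
(3140/2700)^0.34 = 1.053
6320^0.76 = 773.7
1.8^-0.21 = 0.8839
Denominator = 1.49 × 1.053 × 773.7 × 0.8839 = 1073
D / 1073 = 139000 / 1073 = 129.5
v = 129.5^(1/0.5) = 129.5^2 = 16770 m/s

v ≈ 16.8 km/s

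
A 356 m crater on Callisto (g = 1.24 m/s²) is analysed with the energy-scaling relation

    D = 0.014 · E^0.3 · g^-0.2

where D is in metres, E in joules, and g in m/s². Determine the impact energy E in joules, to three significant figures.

E ≈ 5.58 × 10^14 J

Rearranging: E = [D / (0.014 · g^-0.2)]^(1/0.3).
g^-0.2 = 1.24^-0.2 = 0.9579
D / (0.014 × 0.9579) = 356 / (0.01341) = 2.655 × 10^4
E = (2.655 × 10^4)^3.3333 = 5.581 × 10^14 J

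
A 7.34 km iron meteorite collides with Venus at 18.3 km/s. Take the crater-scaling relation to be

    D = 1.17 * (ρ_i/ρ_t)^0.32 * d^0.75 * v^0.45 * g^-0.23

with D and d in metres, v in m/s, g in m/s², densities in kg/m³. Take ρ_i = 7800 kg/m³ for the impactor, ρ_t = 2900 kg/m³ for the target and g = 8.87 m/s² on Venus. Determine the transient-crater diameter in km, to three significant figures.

D ≈ 63.8 km

In SI units: d = 7340 m, v = 18300 m/s.
(ρ_i/ρ_t)^0.32 = (7800/2900)^0.32 = 1.372
d^0.75 = 7340^0.75 = 793.0
v^0.45 = 18300^0.45 = 82.81
g^-0.23 = 8.87^-0.23 = 0.6053
D = 1.17 × 1.372 × 793.0 × 82.81 × 0.6053 = 63807 m
   = 63.81 km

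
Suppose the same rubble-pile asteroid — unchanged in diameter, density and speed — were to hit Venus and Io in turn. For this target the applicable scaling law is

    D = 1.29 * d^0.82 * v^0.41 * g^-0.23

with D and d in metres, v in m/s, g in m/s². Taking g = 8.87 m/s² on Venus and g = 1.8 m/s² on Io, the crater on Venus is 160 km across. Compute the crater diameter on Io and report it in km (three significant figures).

D ≈ 231 km

All impactor-dependent factors cancel in the ratio, leaving D_Io/D_Venus = (g_Io/g_Venus)^-0.23.
(1.8/8.87)^-0.23 = 0.2029^-0.23 = 1.443
D_Io = 1.443 × 160 km = 231 km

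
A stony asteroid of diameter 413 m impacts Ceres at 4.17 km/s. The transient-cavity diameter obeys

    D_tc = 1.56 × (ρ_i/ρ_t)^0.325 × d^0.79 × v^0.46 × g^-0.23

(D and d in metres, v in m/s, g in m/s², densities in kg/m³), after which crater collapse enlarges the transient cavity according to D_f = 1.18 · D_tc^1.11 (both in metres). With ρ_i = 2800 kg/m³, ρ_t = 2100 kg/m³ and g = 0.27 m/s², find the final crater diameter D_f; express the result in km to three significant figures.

v = 4170 m/s.
(ρ_i/ρ_t)^0.325 = (2800/2100)^0.325 = 1.098
d^0.79 = 413^0.79 = 116.6
v^0.46 = 4170^0.46 = 46.27
g^-0.23 = 0.27^-0.23 = 1.351
D_tc = 1.56 × 1.098 × 116.6 × 46.27 × 1.351 = 12480 m
D_f = 1.18 × (12480)^1.11 = 41560 m
     = 41.56 km

D_f ≈ 41.6 km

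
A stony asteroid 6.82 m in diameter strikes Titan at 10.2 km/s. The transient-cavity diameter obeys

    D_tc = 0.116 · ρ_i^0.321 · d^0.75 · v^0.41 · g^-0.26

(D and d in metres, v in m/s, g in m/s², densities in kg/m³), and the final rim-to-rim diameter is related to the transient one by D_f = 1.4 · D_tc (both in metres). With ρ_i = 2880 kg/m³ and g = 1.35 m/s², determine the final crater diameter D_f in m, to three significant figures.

v = 10200 m/s.
ρ_i^0.321 = 2880^0.321 = 12.90
d^0.75 = 6.82^0.75 = 4.220
v^0.41 = 10200^0.41 = 44.01
g^-0.26 = 1.35^-0.26 = 0.9249
D_tc = 0.116 × 12.90 × 4.220 × 44.01 × 0.9249 = 257.0 m
D_f = 1.4 × 257.0 = 359.8 m

D_f ≈ 360 m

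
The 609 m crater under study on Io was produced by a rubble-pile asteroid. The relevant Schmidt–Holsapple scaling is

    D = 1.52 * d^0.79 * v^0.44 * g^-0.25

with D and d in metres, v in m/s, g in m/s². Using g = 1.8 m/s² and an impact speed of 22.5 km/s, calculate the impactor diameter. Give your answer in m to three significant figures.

d ≈ 8.94 m

Rearranging for d: d = [D / (1.52 · 22500^0.44 · 1.8^-0.25)]^(1/0.79).
22500^0.44 = 82.22
1.8^-0.25 = 0.8633
Denominator = 1.52 × 82.22 × 0.8633 = 107.9
D / 107.9 = 609 / 107.9 = 5.644
d = 5.644^(1/0.79) = 5.644^1.2658 = 8.940 m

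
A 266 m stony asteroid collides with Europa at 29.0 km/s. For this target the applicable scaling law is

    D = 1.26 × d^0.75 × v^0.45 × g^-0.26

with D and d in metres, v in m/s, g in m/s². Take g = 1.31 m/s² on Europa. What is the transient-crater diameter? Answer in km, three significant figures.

D ≈ 7.88 km

In SI units: v = 29000 m/s.
d^0.75 = 266^0.75 = 65.87
v^0.45 = 29000^0.45 = 101.9
g^-0.26 = 1.31^-0.26 = 0.9322
D = 1.26 × 65.87 × 101.9 × 0.9322 = 7884 m
   = 7.884 km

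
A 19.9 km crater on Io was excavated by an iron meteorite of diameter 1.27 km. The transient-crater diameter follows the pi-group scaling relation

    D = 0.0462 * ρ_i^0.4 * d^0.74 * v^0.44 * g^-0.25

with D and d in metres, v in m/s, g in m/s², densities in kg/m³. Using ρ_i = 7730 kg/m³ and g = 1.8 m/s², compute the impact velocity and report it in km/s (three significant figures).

v ≈ 15.7 km/s

Rearranging for v: v = [D / (0.0462 · 7730^0.4 · 1270^0.74 · 1.8^-0.25)]^(1/0.44).
D = 19900 m.
7730^0.4 = 35.91
1270^0.74 = 198.1
1.8^-0.25 = 0.8633
Denominator = 0.0462 × 35.91 × 198.1 × 0.8633 = 283.7
D / 283.7 = 19900 / 283.7 = 70.14
v = 70.14^(1/0.44) = 70.14^2.2727 = 15679 m/s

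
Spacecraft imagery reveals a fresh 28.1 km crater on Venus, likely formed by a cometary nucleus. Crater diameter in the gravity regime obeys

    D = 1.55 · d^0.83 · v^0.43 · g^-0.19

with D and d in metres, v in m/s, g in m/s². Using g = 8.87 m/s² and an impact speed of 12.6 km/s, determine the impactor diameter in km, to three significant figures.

d ≈ 1.67 km

Rearranging for d: d = [D / (1.55 · 12600^0.43 · 8.87^-0.19)]^(1/0.83).
D = 28100 m.
12600^0.43 = 57.96
8.87^-0.19 = 0.6605
Denominator = 1.55 × 57.96 × 0.6605 = 59.34
D / 59.34 = 28100 / 59.34 = 473.5
d = 473.5^(1/0.83) = 473.5^1.2048 = 1672 m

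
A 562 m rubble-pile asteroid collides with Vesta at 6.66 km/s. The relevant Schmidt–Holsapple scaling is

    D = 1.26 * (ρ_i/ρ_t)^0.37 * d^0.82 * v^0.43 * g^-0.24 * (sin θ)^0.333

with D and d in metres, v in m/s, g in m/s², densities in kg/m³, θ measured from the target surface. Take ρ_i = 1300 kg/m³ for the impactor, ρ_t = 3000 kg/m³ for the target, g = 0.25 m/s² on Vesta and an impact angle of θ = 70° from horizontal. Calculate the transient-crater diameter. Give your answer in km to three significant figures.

In SI units: v = 6660 m/s.
(ρ_i/ρ_t)^0.37 = (1300/3000)^0.37 = 0.7339
d^0.82 = 562^0.82 = 179.8
v^0.43 = 6660^0.43 = 44.07
g^-0.24 = 0.25^-0.24 = 1.395
(sin 70°)^0.333 = 0.9397^0.333 = 0.9795
D = 1.26 × 0.7339 × 179.8 × 44.07 × 1.395 × 0.9795 = 10012 m
   = 10.01 km

D ≈ 10.0 km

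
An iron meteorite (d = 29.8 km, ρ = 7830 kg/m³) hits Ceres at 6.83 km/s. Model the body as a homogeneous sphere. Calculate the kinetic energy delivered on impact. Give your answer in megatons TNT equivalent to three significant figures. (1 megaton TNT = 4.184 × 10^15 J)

d = 29800 m; v = 6830 m/s.
Mass m = (π/6) ρ d³ = (π/6) × 7830 × (29800)³ = 1.085 × 10^17 kg
E = ½ m v² = 0.5 × 1.085 × 10^17 × (6830)² = 2.531 × 10^24 J
   = 2.531 × 10^24 / 4.184×10^15 = 6.049 × 10^8 Mt

E ≈ 6.05 × 10^8 Mt TNT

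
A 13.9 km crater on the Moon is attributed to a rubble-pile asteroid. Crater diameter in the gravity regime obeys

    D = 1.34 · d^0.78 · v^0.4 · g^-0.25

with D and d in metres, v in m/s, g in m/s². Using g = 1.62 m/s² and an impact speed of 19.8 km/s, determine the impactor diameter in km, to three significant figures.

Rearranging for d: d = [D / (1.34 · 19800^0.4 · 1.62^-0.25)]^(1/0.78).
D = 13900 m.
19800^0.4 = 52.32
1.62^-0.25 = 0.8864
Denominator = 1.34 × 52.32 × 0.8864 = 62.14
D / 62.14 = 13900 / 62.14 = 223.7
d = 223.7^(1/0.78) = 223.7^1.2821 = 1029 m

d ≈ 1.03 km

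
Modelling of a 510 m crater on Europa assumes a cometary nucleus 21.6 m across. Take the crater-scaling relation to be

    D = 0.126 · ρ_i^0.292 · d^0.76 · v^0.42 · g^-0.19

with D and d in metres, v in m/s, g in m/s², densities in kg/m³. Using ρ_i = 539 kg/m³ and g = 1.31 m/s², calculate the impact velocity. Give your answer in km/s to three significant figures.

v ≈ 21.3 km/s

Rearranging for v: v = [D / (0.126 · 539^0.292 · 21.6^0.76 · 1.31^-0.19)]^(1/0.42).
539^0.292 = 6.275
21.6^0.76 = 10.33
1.31^-0.19 = 0.9500
Denominator = 0.126 × 6.275 × 10.33 × 0.9500 = 7.759
D / 7.759 = 510 / 7.759 = 65.73
v = 65.73^(1/0.42) = 65.73^2.381 = 21286 m/s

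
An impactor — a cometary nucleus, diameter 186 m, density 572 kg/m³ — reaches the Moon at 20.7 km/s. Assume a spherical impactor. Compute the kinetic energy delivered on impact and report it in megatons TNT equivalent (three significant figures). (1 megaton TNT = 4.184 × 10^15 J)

E ≈ 98.7 Mt TNT

v = 20700 m/s.
Mass m = (π/6) ρ d³ = (π/6) × 572 × (186)³ = 1.927 × 10^9 kg
E = ½ m v² = 0.5 × 1.927 × 10^9 × (20700)² = 4.129 × 10^17 J
   = 4.129 × 10^17 / 4.184×10^15 = 98.69 Mt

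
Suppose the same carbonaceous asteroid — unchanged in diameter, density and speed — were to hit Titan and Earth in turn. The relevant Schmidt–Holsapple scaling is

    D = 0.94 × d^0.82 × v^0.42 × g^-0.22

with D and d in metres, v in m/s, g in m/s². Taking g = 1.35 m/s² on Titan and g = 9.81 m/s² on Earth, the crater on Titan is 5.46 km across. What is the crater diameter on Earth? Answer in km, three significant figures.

All impactor-dependent factors cancel in the ratio, leaving D_Earth/D_Titan = (g_Earth/g_Titan)^-0.22.
(9.81/1.35)^-0.22 = 7.267^-0.22 = 0.6464
D_Earth = 0.6464 × 5.46 km = 3.53 km

D ≈ 3.53 km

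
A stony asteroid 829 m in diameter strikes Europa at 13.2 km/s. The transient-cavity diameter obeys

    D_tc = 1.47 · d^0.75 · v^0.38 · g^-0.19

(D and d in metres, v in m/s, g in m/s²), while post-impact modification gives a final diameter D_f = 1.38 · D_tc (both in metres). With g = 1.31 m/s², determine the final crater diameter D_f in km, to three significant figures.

v = 13200 m/s.
d^0.75 = 829^0.75 = 154.5
v^0.38 = 13200^0.38 = 36.80
g^-0.19 = 1.31^-0.19 = 0.9500
D_tc = 1.47 × 154.5 × 36.80 × 0.9500 = 7940 m
D_f = 1.38 × 7940 = 10957 m
     = 10.96 km

D_f ≈ 11.0 km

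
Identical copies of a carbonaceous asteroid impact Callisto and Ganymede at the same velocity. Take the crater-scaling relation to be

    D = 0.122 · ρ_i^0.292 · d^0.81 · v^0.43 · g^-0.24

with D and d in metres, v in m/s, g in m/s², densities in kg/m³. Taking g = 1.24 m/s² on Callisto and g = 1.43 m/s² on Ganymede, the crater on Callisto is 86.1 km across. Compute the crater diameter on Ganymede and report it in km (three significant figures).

D ≈ 83.2 km

All impactor-dependent factors cancel in the ratio, leaving D_Ganymede/D_Callisto = (g_Ganymede/g_Callisto)^-0.24.
(1.43/1.24)^-0.24 = 1.153^-0.24 = 0.9664
D_Ganymede = 0.9664 × 86.1 km = 83.2 km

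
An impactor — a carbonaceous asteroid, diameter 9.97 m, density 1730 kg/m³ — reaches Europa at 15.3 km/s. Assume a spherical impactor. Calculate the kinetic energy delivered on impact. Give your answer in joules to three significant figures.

v = 15300 m/s.
Mass m = (π/6) ρ d³ = (π/6) × 1730 × (9.97)³ = 8.977 × 10^5 kg
E = ½ m v² = 0.5 × 8.977 × 10^5 × (15300)² = 1.051 × 10^14 J

E ≈ 1.05 × 10^14 J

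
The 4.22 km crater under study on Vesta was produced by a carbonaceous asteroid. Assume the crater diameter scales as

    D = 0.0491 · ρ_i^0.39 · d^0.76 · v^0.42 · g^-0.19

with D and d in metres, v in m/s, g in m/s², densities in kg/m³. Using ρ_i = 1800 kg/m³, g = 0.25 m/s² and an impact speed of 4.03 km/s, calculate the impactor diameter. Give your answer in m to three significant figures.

Rearranging for d: d = [D / (0.0491 · 1800^0.39 · 4030^0.42 · 0.25^-0.19)]^(1/0.76).
D = 4220 m.
1800^0.39 = 18.60
4030^0.42 = 32.68
0.25^-0.19 = 1.301
Denominator = 0.0491 × 18.60 × 32.68 × 1.301 = 38.83
D / 38.83 = 4220 / 38.83 = 108.7
d = 108.7^(1/0.76) = 108.7^1.3158 = 477.8 m

d ≈ 478 m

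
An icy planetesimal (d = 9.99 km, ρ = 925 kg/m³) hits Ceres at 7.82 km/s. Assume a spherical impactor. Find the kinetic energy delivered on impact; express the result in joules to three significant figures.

E ≈ 1.48 × 10^22 J

d = 9990 m; v = 7820 m/s.
Mass m = (π/6) ρ d³ = (π/6) × 925 × (9990)³ = 4.829 × 10^14 kg
E = ½ m v² = 0.5 × 4.829 × 10^14 × (7820)² = 1.477 × 10^22 J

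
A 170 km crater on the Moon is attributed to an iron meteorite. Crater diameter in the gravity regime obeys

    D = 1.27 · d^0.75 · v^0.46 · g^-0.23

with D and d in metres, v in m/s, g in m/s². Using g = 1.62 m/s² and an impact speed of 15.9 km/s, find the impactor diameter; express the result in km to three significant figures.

Rearranging for d: d = [D / (1.27 · 15900^0.46 · 1.62^-0.23)]^(1/0.75).
D = 170000 m.
15900^0.46 = 85.63
1.62^-0.23 = 0.8950
Denominator = 1.27 × 85.63 × 0.8950 = 97.33
D / 97.33 = 170000 / 97.33 = 1747
d = 1747^(1/0.75) = 1747^1.3333 = 21035 m

d ≈ 21.0 km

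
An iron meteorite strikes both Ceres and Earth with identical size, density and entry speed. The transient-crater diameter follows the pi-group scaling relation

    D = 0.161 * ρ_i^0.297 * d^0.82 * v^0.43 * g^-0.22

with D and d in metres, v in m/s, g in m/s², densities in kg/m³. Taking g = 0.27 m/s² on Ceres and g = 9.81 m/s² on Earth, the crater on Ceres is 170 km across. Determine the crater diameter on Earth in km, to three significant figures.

All impactor-dependent factors cancel in the ratio, leaving D_Earth/D_Ceres = (g_Earth/g_Ceres)^-0.22.
(9.81/0.27)^-0.22 = 36.33^-0.22 = 0.4537
D_Earth = 0.4537 × 170 km = 77.1 km

D ≈ 77.1 km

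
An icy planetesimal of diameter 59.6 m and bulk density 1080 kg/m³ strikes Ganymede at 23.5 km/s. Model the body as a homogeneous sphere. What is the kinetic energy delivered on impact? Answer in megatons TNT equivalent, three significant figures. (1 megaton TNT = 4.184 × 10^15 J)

v = 23500 m/s.
Mass m = (π/6) ρ d³ = (π/6) × 1080 × (59.6)³ = 1.197 × 10^8 kg
E = ½ m v² = 0.5 × 1.197 × 10^8 × (23500)² = 3.305 × 10^16 J
   = 3.305 × 10^16 / 4.184×10^15 = 7.899 Mt

E ≈ 7.90 Mt TNT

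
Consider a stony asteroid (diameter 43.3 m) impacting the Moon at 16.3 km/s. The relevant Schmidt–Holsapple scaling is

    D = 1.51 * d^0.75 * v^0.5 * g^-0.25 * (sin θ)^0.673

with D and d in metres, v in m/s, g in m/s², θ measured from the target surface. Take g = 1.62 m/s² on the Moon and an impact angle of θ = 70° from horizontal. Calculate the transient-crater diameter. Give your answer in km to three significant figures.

In SI units: v = 16300 m/s.
d^0.75 = 43.3^0.75 = 16.88
v^0.5 = 16300^0.5 = 127.7
g^-0.25 = 1.62^-0.25 = 0.8864
(sin 70°)^0.673 = 0.9397^0.673 = 0.9590
D = 1.51 × 16.88 × 127.7 × 0.8864 × 0.9590 = 2767 m
   = 2.767 km

D ≈ 2.77 km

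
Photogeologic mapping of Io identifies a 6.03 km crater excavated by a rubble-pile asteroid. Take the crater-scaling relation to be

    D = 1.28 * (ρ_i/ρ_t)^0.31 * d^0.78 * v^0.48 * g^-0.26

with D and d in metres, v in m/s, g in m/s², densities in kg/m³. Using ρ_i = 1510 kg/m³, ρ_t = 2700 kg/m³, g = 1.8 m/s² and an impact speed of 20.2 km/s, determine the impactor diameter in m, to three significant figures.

Rearranging for d: d = [D / (1.28 · (1510/2700)^0.31 · 20200^0.48 · 1.8^-0.26)]^(1/0.78).
D = 6030 m.
(1510/2700)^0.31 = 0.8351
20200^0.48 = 116.6
1.8^-0.26 = 0.8583
Denominator = 1.28 × 0.8351 × 116.6 × 0.8583 = 107.0
D / 107.0 = 6030 / 107.0 = 56.36
d = 56.36^(1/0.78) = 56.36^1.2821 = 175.8 m

d ≈ 176 m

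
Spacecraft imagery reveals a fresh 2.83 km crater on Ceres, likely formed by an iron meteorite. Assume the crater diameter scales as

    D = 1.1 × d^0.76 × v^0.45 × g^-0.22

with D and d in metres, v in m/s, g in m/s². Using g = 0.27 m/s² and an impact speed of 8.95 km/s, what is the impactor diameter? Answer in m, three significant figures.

Rearranging for d: d = [D / (1.1 · 8950^0.45 · 0.27^-0.22)]^(1/0.76).
D = 2830 m.
8950^0.45 = 60.02
0.27^-0.22 = 1.334
Denominator = 1.1 × 60.02 × 1.334 = 88.07
D / 88.07 = 2830 / 88.07 = 32.13
d = 32.13^(1/0.76) = 32.13^1.3158 = 96.12 m

d ≈ 96.1 m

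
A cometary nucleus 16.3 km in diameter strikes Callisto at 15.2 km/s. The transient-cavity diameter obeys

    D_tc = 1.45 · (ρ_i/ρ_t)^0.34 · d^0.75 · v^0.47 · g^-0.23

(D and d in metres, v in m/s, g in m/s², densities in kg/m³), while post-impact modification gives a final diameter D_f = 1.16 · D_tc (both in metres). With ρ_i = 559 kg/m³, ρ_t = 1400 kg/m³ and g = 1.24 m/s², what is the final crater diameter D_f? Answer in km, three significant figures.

D_f ≈ 156 km

In SI: d = 16300 m, v = 15200 m/s.
(ρ_i/ρ_t)^0.34 = (559/1400)^0.34 = 0.7319
d^0.75 = 16300^0.75 = 1443
v^0.47 = 15200^0.47 = 92.36
g^-0.23 = 1.24^-0.23 = 0.9517
D_tc = 1.45 × 0.7319 × 1443 × 92.36 × 0.9517 = 1.346 × 10^5 m
D_f = 1.16 × 1.346 × 10^5 = 1.561 × 10^5 m
     = 156.1 km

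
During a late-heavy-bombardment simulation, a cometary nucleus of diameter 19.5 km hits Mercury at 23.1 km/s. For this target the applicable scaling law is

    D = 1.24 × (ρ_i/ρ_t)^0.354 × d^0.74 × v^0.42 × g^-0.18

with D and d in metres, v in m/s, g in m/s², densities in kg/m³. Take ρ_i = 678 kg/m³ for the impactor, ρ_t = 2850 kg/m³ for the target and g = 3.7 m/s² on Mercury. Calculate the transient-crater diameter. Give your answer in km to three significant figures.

D ≈ 59.9 km

In SI units: d = 19500 m, v = 23100 m/s.
(ρ_i/ρ_t)^0.354 = (678/2850)^0.354 = 0.6015
d^0.74 = 19500^0.74 = 1495
v^0.42 = 23100^0.42 = 68.03
g^-0.18 = 3.7^-0.18 = 0.7902
D = 1.24 × 0.6015 × 1495 × 68.03 × 0.7902 = 59943 m
   = 59.94 km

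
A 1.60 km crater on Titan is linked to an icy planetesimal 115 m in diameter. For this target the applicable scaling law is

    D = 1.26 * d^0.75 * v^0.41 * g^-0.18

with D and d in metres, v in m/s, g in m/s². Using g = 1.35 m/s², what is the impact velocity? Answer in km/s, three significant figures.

v ≈ 7.21 km/s

Rearranging for v: v = [D / (1.26 · 115^0.75 · 1.35^-0.18)]^(1/0.41).
D = 1600 m.
115^0.75 = 35.12
1.35^-0.18 = 0.9474
Denominator = 1.26 × 35.12 × 0.9474 = 41.92
D / 41.92 = 1600 / 41.92 = 38.17
v = 38.17^(1/0.41) = 38.17^2.439 = 7208 m/s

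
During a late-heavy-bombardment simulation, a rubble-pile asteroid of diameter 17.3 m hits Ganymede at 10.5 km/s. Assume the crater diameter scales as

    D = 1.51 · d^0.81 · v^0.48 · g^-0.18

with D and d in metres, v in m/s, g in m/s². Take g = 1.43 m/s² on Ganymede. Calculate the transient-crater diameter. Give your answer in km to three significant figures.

In SI units: v = 10500 m/s.
d^0.81 = 17.3^0.81 = 10.07
v^0.48 = 10500^0.48 = 85.15
g^-0.18 = 1.43^-0.18 = 0.9376
D = 1.51 × 10.07 × 85.15 × 0.9376 = 1214 m
   = 1.214 km

D ≈ 1.21 km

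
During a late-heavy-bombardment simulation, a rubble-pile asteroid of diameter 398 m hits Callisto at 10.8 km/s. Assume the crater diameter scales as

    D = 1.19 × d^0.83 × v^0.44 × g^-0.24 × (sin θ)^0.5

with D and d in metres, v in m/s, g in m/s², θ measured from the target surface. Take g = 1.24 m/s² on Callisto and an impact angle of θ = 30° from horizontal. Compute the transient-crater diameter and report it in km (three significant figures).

D ≈ 6.84 km

In SI units: v = 10800 m/s.
d^0.83 = 398^0.83 = 143.8
v^0.44 = 10800^0.44 = 59.53
g^-0.24 = 1.24^-0.24 = 0.9497
(sin 30°)^0.5 = 0.5000^0.5 = 0.7071
D = 1.19 × 143.8 × 59.53 × 0.9497 × 0.7071 = 6841 m
   = 6.841 km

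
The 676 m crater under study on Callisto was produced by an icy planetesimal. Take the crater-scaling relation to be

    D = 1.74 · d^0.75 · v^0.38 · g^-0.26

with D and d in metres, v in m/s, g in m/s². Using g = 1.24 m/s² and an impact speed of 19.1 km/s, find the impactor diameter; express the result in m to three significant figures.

Rearranging for d: d = [D / (1.74 · 19100^0.38 · 1.24^-0.26)]^(1/0.75).
19100^0.38 = 42.34
1.24^-0.26 = 0.9456
Denominator = 1.74 × 42.34 × 0.9456 = 69.66
D / 69.66 = 676 / 69.66 = 9.704
d = 9.704^(1/0.75) = 9.704^1.3333 = 20.70 m

d ≈ 20.7 m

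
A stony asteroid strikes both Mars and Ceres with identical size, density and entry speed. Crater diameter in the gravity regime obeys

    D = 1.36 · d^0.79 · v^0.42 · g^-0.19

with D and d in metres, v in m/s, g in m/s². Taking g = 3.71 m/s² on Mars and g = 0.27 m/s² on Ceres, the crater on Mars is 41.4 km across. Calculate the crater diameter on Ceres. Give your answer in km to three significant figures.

D ≈ 68.1 km

All impactor-dependent factors cancel in the ratio, leaving D_Ceres/D_Mars = (g_Ceres/g_Mars)^-0.19.
(0.27/3.71)^-0.19 = 0.07278^-0.19 = 1.645
D_Ceres = 1.645 × 41.4 km = 68.1 km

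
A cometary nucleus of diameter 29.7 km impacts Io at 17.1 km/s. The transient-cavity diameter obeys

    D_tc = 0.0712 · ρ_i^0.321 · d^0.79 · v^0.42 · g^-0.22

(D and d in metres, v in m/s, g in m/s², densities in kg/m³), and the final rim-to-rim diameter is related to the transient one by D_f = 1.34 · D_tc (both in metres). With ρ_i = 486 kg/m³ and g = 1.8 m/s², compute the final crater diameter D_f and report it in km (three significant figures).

In SI: d = 29700 m, v = 17100 m/s.
ρ_i^0.321 = 486^0.321 = 7.285
d^0.79 = 29700^0.79 = 3416
v^0.42 = 17100^0.42 = 59.96
g^-0.22 = 1.8^-0.22 = 0.8787
D_tc = 0.0712 × 7.285 × 3416 × 59.96 × 0.8787 = 93350 m
D_f = 1.34 × 93350 = 1.251 × 10^5 m
     = 125.1 km

D_f ≈ 125 km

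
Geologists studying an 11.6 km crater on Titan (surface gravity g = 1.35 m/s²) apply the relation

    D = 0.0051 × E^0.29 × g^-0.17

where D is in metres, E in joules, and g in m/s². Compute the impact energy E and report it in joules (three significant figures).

E ≈ 9.92 × 10^21 J

Rearranging: E = [D / (0.0051 · g^-0.17)]^(1/0.29).
D = 11600 m.
g^-0.17 = 1.35^-0.17 = 0.9503
D / (0.0051 × 0.9503) = 11600 / (4.847 × 10^-3) = 2.393 × 10^6
E = (2.393 × 10^6)^3.4483 = 9.920 × 10^21 J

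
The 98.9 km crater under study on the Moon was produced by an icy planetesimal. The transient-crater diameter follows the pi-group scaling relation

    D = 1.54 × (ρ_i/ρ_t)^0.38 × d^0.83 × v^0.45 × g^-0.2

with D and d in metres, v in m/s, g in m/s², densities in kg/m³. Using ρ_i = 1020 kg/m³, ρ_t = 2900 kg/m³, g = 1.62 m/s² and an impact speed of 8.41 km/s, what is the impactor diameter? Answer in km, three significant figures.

d ≈ 8.37 km

Rearranging for d: d = [D / (1.54 · (1020/2900)^0.38 · 8410^0.45 · 1.62^-0.2)]^(1/0.83).
D = 98900 m.
(1020/2900)^0.38 = 0.6723
8410^0.45 = 58.37
1.62^-0.2 = 0.9080
Denominator = 1.54 × 0.6723 × 58.37 × 0.9080 = 54.87
D / 54.87 = 98900 / 54.87 = 1802
d = 1802^(1/0.83) = 1802^1.2048 = 8366 m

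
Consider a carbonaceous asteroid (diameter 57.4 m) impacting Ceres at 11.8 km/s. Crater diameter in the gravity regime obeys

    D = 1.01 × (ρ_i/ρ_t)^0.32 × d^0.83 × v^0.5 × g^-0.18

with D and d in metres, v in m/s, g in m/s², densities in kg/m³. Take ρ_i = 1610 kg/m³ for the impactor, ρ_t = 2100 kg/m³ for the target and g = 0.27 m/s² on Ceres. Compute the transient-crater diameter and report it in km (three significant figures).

D ≈ 3.68 km

In SI units: v = 11800 m/s.
(ρ_i/ρ_t)^0.32 = (1610/2100)^0.32 = 0.9185
d^0.83 = 57.4^0.83 = 28.83
v^0.5 = 11800^0.5 = 108.6
g^-0.18 = 0.27^-0.18 = 1.266
D = 1.01 × 0.9185 × 28.83 × 108.6 × 1.266 = 3677 m
   = 3.677 km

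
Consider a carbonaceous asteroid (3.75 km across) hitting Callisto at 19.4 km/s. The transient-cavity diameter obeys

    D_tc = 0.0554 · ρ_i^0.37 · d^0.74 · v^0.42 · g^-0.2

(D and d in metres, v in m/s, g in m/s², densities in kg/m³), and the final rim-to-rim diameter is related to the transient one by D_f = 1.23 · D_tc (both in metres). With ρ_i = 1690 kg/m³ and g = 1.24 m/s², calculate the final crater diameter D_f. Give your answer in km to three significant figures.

In SI: d = 3750 m, v = 19400 m/s.
ρ_i^0.37 = 1690^0.37 = 15.64
d^0.74 = 3750^0.74 = 441.4
v^0.42 = 19400^0.42 = 63.22
g^-0.2 = 1.24^-0.2 = 0.9579
D_tc = 0.0554 × 15.64 × 441.4 × 63.22 × 0.9579 = 23160 m
D_f = 1.23 × 23160 = 28487 m
     = 28.49 km

D_f ≈ 28.5 km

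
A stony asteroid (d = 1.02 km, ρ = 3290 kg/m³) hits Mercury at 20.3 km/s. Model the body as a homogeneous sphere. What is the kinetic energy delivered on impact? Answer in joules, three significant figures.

E ≈ 3.77 × 10^20 J

d = 1020 m; v = 20300 m/s.
Mass m = (π/6) ρ d³ = (π/6) × 3290 × (1020)³ = 1.828 × 10^12 kg
E = ½ m v² = 0.5 × 1.828 × 10^12 × (20300)² = 3.767 × 10^20 J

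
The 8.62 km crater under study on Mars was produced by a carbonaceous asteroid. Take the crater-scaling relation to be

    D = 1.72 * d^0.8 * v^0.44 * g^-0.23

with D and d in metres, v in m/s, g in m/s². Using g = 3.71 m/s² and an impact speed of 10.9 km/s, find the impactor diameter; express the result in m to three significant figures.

d ≈ 370 m

Rearranging for d: d = [D / (1.72 · 10900^0.44 · 3.71^-0.23)]^(1/0.8).
D = 8620 m.
10900^0.44 = 59.77
3.71^-0.23 = 0.7397
Denominator = 1.72 × 59.77 × 0.7397 = 76.04
D / 76.04 = 8620 / 76.04 = 113.4
d = 113.4^(1/0.8) = 113.4^1.25 = 370.1 m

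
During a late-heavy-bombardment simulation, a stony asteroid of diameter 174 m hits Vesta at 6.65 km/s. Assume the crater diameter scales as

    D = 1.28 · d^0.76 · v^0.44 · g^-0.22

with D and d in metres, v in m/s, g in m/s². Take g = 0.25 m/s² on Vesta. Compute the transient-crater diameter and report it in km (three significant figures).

D ≈ 4.21 km

In SI units: v = 6650 m/s.
d^0.76 = 174^0.76 = 50.44
v^0.44 = 6650^0.44 = 48.09
g^-0.22 = 0.25^-0.22 = 1.357
D = 1.28 × 50.44 × 48.09 × 1.357 = 4213 m
   = 4.213 km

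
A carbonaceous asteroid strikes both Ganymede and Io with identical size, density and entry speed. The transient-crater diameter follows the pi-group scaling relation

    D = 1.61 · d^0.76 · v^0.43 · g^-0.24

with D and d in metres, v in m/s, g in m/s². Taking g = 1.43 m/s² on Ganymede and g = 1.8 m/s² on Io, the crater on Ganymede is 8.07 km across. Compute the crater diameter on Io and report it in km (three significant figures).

All impactor-dependent factors cancel in the ratio, leaving D_Io/D_Ganymede = (g_Io/g_Ganymede)^-0.24.
(1.8/1.43)^-0.24 = 1.259^-0.24 = 0.9462
D_Io = 0.9462 × 8.07 km = 7.64 km

D ≈ 7.64 km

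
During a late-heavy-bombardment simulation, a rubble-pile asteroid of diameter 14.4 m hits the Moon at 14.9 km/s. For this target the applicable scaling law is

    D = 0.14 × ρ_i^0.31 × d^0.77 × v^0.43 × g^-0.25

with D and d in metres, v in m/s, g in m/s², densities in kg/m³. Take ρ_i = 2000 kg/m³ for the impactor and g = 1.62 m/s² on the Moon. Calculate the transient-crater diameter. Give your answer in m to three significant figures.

In SI units: v = 14900 m/s.
ρ_i^0.31 = 2000^0.31 = 10.55
d^0.77 = 14.4^0.77 = 7.797
v^0.43 = 14900^0.43 = 62.30
g^-0.25 = 1.62^-0.25 = 0.8864
D = 0.14 × 10.55 × 7.797 × 62.30 × 0.8864 = 636.0 m

D ≈ 636 m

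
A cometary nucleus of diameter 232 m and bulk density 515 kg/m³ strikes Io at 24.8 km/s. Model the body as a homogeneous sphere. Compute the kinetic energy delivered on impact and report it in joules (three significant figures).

v = 24800 m/s.
Mass m = (π/6) ρ d³ = (π/6) × 515 × (232)³ = 3.367 × 10^9 kg
E = ½ m v² = 0.5 × 3.367 × 10^9 × (24800)² = 1.035 × 10^18 J

E ≈ 1.04 × 10^18 J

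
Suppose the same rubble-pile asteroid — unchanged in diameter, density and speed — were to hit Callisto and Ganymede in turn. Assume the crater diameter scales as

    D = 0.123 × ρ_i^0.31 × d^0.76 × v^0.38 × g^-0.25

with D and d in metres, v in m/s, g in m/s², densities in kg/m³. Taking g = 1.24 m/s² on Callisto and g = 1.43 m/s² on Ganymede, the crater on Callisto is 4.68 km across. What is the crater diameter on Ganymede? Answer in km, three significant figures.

All impactor-dependent factors cancel in the ratio, leaving D_Ganymede/D_Callisto = (g_Ganymede/g_Callisto)^-0.25.
(1.43/1.24)^-0.25 = 1.153^-0.25 = 0.9650
D_Ganymede = 0.9650 × 4.68 km = 4.52 km

D ≈ 4.52 km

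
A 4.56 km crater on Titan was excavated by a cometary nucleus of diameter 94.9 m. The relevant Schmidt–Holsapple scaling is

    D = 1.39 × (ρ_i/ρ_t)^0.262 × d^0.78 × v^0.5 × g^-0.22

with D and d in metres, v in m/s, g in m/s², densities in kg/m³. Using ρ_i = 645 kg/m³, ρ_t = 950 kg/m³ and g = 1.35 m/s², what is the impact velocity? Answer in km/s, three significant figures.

v ≈ 12.4 km/s

Rearranging for v: v = [D / (1.39 · (645/950)^0.262 · 94.9^0.78 · 1.35^-0.22)]^(1/0.5).
D = 4560 m.
(645/950)^0.262 = 0.9035
94.9^0.78 = 34.86
1.35^-0.22 = 0.9361
Denominator = 1.39 × 0.9035 × 34.86 × 0.9361 = 40.98
D / 40.98 = 4560 / 40.98 = 111.3
v = 111.3^(1/0.5) = 111.3^2 = 12388 m/s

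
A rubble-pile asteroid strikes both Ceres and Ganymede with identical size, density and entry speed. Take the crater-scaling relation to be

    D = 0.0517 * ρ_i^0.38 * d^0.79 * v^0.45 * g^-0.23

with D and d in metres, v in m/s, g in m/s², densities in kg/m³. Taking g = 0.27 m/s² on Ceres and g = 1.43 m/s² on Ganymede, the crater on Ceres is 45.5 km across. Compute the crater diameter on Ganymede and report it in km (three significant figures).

D ≈ 31.0 km

All impactor-dependent factors cancel in the ratio, leaving D_Ganymede/D_Ceres = (g_Ganymede/g_Ceres)^-0.23.
(1.43/0.27)^-0.23 = 5.296^-0.23 = 0.6815
D_Ganymede = 0.6815 × 45.5 km = 31.0 km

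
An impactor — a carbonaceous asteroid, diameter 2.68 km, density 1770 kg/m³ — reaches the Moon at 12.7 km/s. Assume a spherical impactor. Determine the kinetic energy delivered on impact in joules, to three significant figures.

E ≈ 1.44 × 10^21 J

d = 2680 m; v = 12700 m/s.
Mass m = (π/6) ρ d³ = (π/6) × 1770 × (2680)³ = 1.784 × 10^13 kg
E = ½ m v² = 0.5 × 1.784 × 10^13 × (12700)² = 1.439 × 10^21 J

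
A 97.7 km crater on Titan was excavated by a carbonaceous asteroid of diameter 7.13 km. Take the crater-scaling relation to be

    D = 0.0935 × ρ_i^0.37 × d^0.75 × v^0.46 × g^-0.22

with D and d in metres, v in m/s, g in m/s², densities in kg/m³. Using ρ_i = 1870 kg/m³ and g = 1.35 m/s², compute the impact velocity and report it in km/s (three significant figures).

v ≈ 17.1 km/s

Rearranging for v: v = [D / (0.0935 · 1870^0.37 · 7130^0.75 · 1.35^-0.22)]^(1/0.46).
D = 97700 m.
1870^0.37 = 16.24
7130^0.75 = 775.9
1.35^-0.22 = 0.9361
Denominator = 0.0935 × 16.24 × 775.9 × 0.9361 = 1103
D / 1103 = 97700 / 1103 = 88.58
v = 88.58^(1/0.46) = 88.58^2.1739 = 17112 m/s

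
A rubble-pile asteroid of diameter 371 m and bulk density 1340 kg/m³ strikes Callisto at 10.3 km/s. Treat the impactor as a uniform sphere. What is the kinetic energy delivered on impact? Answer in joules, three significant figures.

v = 10300 m/s.
Mass m = (π/6) ρ d³ = (π/6) × 1340 × (371)³ = 3.583 × 10^10 kg
E = ½ m v² = 0.5 × 3.583 × 10^10 × (10300)² = 1.901 × 10^18 J

E ≈ 1.90 × 10^18 J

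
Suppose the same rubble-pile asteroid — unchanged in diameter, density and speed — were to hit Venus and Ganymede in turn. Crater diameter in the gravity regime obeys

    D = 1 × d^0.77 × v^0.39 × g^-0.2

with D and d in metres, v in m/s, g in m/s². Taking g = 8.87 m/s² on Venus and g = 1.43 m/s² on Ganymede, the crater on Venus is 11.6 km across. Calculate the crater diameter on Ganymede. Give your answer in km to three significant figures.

D ≈ 16.7 km

All impactor-dependent factors cancel in the ratio, leaving D_Ganymede/D_Venus = (g_Ganymede/g_Venus)^-0.2.
(1.43/8.87)^-0.2 = 0.1612^-0.2 = 1.441
D_Ganymede = 1.441 × 11.6 km = 16.7 km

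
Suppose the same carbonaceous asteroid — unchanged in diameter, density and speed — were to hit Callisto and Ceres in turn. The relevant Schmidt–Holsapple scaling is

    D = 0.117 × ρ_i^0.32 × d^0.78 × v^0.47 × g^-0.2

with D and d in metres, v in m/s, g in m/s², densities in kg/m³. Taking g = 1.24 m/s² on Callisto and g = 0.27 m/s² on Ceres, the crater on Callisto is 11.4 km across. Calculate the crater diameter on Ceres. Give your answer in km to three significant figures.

All impactor-dependent factors cancel in the ratio, leaving D_Ceres/D_Callisto = (g_Ceres/g_Callisto)^-0.2.
(0.27/1.24)^-0.2 = 0.2177^-0.2 = 1.357
D_Ceres = 1.357 × 11.4 km = 15.5 km

D ≈ 15.5 km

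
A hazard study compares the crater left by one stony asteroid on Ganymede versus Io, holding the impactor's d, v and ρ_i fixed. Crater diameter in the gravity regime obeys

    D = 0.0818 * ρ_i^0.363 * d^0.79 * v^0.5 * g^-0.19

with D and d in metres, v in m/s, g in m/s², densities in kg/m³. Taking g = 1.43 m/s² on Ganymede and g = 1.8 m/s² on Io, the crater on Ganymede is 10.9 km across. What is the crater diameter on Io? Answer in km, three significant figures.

D ≈ 10.4 km

All impactor-dependent factors cancel in the ratio, leaving D_Io/D_Ganymede = (g_Io/g_Ganymede)^-0.19.
(1.8/1.43)^-0.19 = 1.259^-0.19 = 0.9572
D_Io = 0.9572 × 10.9 km = 10.4 km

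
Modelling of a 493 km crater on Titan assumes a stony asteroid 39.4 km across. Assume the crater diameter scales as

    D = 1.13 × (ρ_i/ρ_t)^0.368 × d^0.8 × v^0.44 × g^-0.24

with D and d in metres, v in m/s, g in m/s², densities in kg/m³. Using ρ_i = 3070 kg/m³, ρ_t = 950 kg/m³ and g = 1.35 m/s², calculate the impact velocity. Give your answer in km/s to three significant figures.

Rearranging for v: v = [D / (1.13 · (3070/950)^0.368 · 39400^0.8 · 1.35^-0.24)]^(1/0.44).
D = 493000 m.
(3070/950)^0.368 = 1.540
39400^0.8 = 4747
1.35^-0.24 = 0.9305
Denominator = 1.13 × 1.540 × 4747 × 0.9305 = 7687
D / 7687 = 493000 / 7687 = 64.13
v = 64.13^(1/0.44) = 64.13^2.2727 = 12791 m/s

v ≈ 12.8 km/s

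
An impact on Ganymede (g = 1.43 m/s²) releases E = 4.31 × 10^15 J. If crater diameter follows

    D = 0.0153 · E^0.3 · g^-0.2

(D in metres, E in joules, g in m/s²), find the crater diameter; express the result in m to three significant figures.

E^0.3 = (4.31 × 10^15)^0.3 = 4.902 × 10^4
g^-0.2 = 1.43^-0.2 = 0.9310
D = 0.0153 × 4.902 × 10^4 × 0.9310 = 698.3 m

D ≈ 698 m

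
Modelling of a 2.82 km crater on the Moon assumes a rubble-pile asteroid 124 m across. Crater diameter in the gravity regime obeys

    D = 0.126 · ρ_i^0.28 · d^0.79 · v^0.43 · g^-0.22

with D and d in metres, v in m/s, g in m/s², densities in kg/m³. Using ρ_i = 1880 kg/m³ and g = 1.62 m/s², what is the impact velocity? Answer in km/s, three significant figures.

Rearranging for v: v = [D / (0.126 · 1880^0.28 · 124^0.79 · 1.62^-0.22)]^(1/0.43).
D = 2820 m.
1880^0.28 = 8.256
124^0.79 = 45.06
1.62^-0.22 = 0.8993
Denominator = 0.126 × 8.256 × 45.06 × 0.8993 = 42.15
D / 42.15 = 2820 / 42.15 = 66.90
v = 66.90^(1/0.43) = 66.90^2.3256 = 17588 m/s

v ≈ 17.6 km/s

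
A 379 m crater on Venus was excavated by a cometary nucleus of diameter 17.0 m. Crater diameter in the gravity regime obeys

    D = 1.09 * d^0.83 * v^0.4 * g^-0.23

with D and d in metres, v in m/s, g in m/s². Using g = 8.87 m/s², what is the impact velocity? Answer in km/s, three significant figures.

Rearranging for v: v = [D / (1.09 · 17^0.83 · 8.87^-0.23)]^(1/0.4).
17^0.83 = 10.50
8.87^-0.23 = 0.6053
Denominator = 1.09 × 10.50 × 0.6053 = 6.928
D / 6.928 = 379 / 6.928 = 54.71
v = 54.71^(1/0.4) = 54.71^2.5 = 22139 m/s

v ≈ 22.1 km/s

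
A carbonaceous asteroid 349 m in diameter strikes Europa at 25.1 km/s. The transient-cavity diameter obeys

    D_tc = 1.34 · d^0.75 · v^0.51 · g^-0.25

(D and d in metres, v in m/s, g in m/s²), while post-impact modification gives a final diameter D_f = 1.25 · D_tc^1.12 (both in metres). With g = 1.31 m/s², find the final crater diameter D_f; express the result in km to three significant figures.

v = 25100 m/s.
d^0.75 = 349^0.75 = 80.75
v^0.51 = 25100^0.51 = 175.3
g^-0.25 = 1.31^-0.25 = 0.9347
D_tc = 1.34 × 80.75 × 175.3 × 0.9347 = 17730 m
D_f = 1.25 × (17730)^1.12 = 71691 m
     = 71.69 km

D_f ≈ 71.7 km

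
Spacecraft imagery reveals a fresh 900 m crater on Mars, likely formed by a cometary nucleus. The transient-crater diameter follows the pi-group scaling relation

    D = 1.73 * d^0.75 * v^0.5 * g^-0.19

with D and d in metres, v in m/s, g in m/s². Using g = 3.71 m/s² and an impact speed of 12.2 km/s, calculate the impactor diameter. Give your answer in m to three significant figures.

Rearranging for d: d = [D / (1.73 · 12200^0.5 · 3.71^-0.19)]^(1/0.75).
12200^0.5 = 110.5
3.71^-0.19 = 0.7795
Denominator = 1.73 × 110.5 × 0.7795 = 149.0
D / 149.0 = 900 / 149.0 = 6.040
d = 6.040^(1/0.75) = 6.040^1.3333 = 11.00 m

d ≈ 11.0 m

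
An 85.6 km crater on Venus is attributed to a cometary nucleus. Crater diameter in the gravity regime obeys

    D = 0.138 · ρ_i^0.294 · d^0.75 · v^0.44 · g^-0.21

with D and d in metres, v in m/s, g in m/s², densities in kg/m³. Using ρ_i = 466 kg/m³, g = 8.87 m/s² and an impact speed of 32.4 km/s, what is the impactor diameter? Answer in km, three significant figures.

Rearranging for d: d = [D / (0.138 · 466^0.294 · 32400^0.44 · 8.87^-0.21)]^(1/0.75).
D = 85600 m.
466^0.294 = 6.088
32400^0.44 = 96.52
8.87^-0.21 = 0.6323
Denominator = 0.138 × 6.088 × 96.52 × 0.6323 = 51.27
D / 51.27 = 85600 / 51.27 = 1670
d = 1670^(1/0.75) = 1670^1.3333 = 19808 m

d ≈ 19.8 km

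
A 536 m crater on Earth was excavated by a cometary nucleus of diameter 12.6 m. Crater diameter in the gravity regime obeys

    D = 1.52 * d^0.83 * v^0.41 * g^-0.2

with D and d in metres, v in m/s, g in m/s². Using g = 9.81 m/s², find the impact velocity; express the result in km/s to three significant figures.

Rearranging for v: v = [D / (1.52 · 12.6^0.83 · 9.81^-0.2)]^(1/0.41).
12.6^0.83 = 8.190
9.81^-0.2 = 0.6334
Denominator = 1.52 × 8.190 × 0.6334 = 7.885
D / 7.885 = 536 / 7.885 = 67.98
v = 67.98^(1/0.41) = 67.98^2.439 = 29456 m/s

v ≈ 29.5 km/s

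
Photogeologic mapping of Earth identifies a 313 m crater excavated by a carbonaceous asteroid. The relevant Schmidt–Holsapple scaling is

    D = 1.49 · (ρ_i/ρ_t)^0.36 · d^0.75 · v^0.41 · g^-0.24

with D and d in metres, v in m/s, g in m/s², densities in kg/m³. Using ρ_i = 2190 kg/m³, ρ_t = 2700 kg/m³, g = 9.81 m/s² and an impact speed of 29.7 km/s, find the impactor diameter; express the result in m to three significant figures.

d ≈ 10.3 m

Rearranging for d: d = [D / (1.49 · (2190/2700)^0.36 · 29700^0.41 · 9.81^-0.24)]^(1/0.75).
(2190/2700)^0.36 = 0.9274
29700^0.41 = 68.21
9.81^-0.24 = 0.5781
Denominator = 1.49 × 0.9274 × 68.21 × 0.5781 = 54.49
D / 54.49 = 313 / 54.49 = 5.744
d = 5.744^(1/0.75) = 5.744^1.3333 = 10.29 m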